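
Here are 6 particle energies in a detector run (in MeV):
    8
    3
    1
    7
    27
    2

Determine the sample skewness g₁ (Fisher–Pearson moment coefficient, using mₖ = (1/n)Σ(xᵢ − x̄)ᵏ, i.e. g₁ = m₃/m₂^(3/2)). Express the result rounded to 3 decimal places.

1.475

x̄ = (8 + 3 + 1 + 7 + 27 + 2) / 6 = 8.0000
deviations (xᵢ − x̄): 0.0000, -5.0000, -7.0000, -1.0000, 19.0000, -6.0000
Σ(xᵢ − x̄)² = 472.0000 ⇒ m₂ = 472.0000/6 = 78.66667
Σ(xᵢ − x̄)³ = 6174.0000 ⇒ m₃ = 6174.0000/6 = 1029.00000
m₂^(3/2) = 78.66667^(1.5) = 697.72795
g₁ = m₃ / m₂^(3/2) = 1029.00000 / 697.72795 ≈ 1.475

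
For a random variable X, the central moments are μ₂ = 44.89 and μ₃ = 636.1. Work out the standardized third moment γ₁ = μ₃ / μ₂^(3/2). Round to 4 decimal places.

2.1150

σ = √μ₂ = √44.89 = 6.70000
σ³ = μ₂^(3/2) = 300.76300
γ₁ = μ₃/σ³ = 636.1 / 300.76300 ≈ 2.1150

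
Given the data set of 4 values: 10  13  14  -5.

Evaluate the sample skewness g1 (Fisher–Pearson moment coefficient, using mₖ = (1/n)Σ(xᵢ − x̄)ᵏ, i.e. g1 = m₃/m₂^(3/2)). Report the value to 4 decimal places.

x̄ = (10 + 13 + 14 - 5) / 4 = 8.0000
deviations (xᵢ − x̄): 2.0000, 5.0000, 6.0000, -13.0000
Σ(xᵢ − x̄)² = 234.0000 ⇒ m₂ = 234.0000/4 = 58.50000
Σ(xᵢ − x̄)³ = -1848.0000 ⇒ m₃ = -1848.0000/4 = -462.00000
m₂^(3/2) = 58.50000^(1.5) = 447.43896
g1 = m₃ / m₂^(3/2) = -462.00000 / 447.43896 ≈ -1.0325

-1.0325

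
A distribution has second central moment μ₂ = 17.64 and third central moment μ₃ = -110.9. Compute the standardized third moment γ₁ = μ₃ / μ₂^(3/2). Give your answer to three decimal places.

-1.497

σ = √μ₂ = √17.64 = 4.20000
σ³ = μ₂^(3/2) = 74.08800
γ₁ = μ₃/σ³ = -110.9 / 74.08800 ≈ -1.497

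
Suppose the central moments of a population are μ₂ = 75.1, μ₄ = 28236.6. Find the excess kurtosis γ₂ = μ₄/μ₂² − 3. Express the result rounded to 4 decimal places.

2.0065

μ₂² = 75.1² = 5640.01000
μ₄/μ₂² = 28236.6 / 5640.01000 = 5.00648
γ₂ = 5.00648 − 3 ≈ 2.0065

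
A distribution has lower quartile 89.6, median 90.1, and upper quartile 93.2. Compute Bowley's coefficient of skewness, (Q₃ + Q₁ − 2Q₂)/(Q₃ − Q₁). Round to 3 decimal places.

numerator: Q₃ + Q₁ − 2Q₂ = 93.2 + 89.6 − 2×90.1 = 2.6000
denominator: Q₃ − Q₁ = 93.2 − 89.6 = 3.6000
Bowley skewness = 2.6000 / 3.6000 ≈ 0.722

0.722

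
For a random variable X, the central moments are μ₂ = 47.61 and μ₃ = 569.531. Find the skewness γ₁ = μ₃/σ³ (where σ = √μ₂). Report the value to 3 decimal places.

1.734

σ = √μ₂ = √47.61 = 6.90000
σ³ = μ₂^(3/2) = 328.50900
γ₁ = μ₃/σ³ = 569.531 / 328.50900 ≈ 1.734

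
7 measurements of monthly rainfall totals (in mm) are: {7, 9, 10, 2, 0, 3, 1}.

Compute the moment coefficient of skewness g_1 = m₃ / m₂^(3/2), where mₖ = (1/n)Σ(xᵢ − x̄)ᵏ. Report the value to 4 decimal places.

x̄ = (7 + 9 + 10 + 2 + 0 + 3 + 1) / 7 = 4.5714
deviations (xᵢ − x̄): 2.4286, 4.4286, 5.4286, -2.5714, -4.5714, -1.5714, -3.5714
Σ(xᵢ − x̄)² = 97.7143 ⇒ m₂ = 97.7143/7 = 13.95918
Σ(xᵢ − x̄)³ = 99.1837 ⇒ m₃ = 99.1837/7 = 14.16910
m₂^(3/2) = 13.95918^(1.5) = 52.15429
g_1 = m₃ / m₂^(3/2) = 14.16910 / 52.15429 ≈ 0.2717

0.2717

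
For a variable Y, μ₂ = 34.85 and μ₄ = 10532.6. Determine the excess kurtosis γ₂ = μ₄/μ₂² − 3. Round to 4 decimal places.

μ₂² = 34.85² = 1214.52250
μ₄/μ₂² = 10532.6 / 1214.52250 = 8.67221
γ₂ = 8.67221 − 3 ≈ 5.6722

5.6722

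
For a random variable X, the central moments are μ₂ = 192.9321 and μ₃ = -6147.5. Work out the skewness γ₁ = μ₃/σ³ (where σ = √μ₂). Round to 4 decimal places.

σ = √μ₂ = √192.9321 = 13.89000
σ³ = μ₂^(3/2) = 2679.82687
γ₁ = μ₃/σ³ = -6147.5 / 2679.82687 ≈ -2.2940

-2.2940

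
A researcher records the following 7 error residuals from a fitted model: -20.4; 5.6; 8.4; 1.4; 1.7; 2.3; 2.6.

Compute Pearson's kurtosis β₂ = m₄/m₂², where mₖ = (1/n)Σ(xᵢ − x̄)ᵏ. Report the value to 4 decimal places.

x̄ = 0.2286
Σ(xᵢ − x̄)² = 534.6143 ⇒ m₂ = 76.37347
Σ(xᵢ − x̄)⁴ = 186430.1470 ⇒ m₄ = 26632.87814
m₂² = 5832.90683
β₂ = m₄/m₂² = 26632.87814 / 5832.90683 ≈ 4.5660

4.5660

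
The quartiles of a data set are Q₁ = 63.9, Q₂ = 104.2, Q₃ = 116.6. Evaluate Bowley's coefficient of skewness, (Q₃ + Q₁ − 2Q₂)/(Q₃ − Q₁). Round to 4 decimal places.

numerator: Q₃ + Q₁ − 2Q₂ = 116.6 + 63.9 − 2×104.2 = -27.9000
denominator: Q₃ − Q₁ = 116.6 − 63.9 = 52.7000
Bowley skewness = -27.9000 / 52.7000 ≈ -0.5294

-0.5294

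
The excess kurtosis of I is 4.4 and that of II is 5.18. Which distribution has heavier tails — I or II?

II

Higher excess kurtosis ⇒ heavier tails relative to the normal distribution.
4.4 vs 5.18: the larger is 5.18, so II has heavier tails.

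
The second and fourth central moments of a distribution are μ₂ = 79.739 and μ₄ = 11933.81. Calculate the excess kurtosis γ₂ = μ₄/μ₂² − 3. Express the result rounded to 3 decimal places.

μ₂² = 79.739² = 6358.30812
μ₄/μ₂² = 11933.81 / 6358.30812 = 1.87688
γ₂ = 1.87688 − 3 ≈ -1.123

-1.123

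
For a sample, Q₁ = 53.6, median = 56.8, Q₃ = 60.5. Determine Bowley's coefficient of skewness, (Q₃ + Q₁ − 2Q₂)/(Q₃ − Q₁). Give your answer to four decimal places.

0.0725

numerator: Q₃ + Q₁ − 2Q₂ = 60.5 + 53.6 − 2×56.8 = 0.5000
denominator: Q₃ − Q₁ = 60.5 − 53.6 = 6.9000
Bowley skewness = 0.5000 / 6.9000 ≈ 0.0725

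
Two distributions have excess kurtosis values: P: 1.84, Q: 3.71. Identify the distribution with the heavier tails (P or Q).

Q

Higher excess kurtosis ⇒ heavier tails relative to the normal distribution.
1.84 vs 3.71: the larger is 3.71, so Q has heavier tails.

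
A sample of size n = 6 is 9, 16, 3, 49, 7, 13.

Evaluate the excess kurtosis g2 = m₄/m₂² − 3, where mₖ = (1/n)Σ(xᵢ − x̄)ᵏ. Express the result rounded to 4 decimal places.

0.6963

x̄ = 16.1667
Σ(xᵢ − x̄)² = 1396.8333 ⇒ m₂ = 232.80556
Σ(xᵢ − x̄)⁴ = 1201997.1528 ⇒ m₄ = 200332.85880
m₂² = 54198.42670
g2 = m₄/m₂² − 3 = 3.69629 − 3 ≈ 0.6963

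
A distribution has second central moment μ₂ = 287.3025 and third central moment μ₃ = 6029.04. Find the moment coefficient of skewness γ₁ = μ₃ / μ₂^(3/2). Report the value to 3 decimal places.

1.238

σ = √μ₂ = √287.3025 = 16.95000
σ³ = μ₂^(3/2) = 4869.77738
γ₁ = μ₃/σ³ = 6029.04 / 4869.77738 ≈ 1.238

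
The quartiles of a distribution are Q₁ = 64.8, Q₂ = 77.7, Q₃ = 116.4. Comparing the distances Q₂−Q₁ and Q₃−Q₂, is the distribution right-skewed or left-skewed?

right-skewed

Q₂ − Q₁ = 12.9;  Q₃ − Q₂ = 38.7
Q₃ − Q₂ > Q₂ − Q₁ ⇒ the upper half is more spread out ⇒ right-skewed.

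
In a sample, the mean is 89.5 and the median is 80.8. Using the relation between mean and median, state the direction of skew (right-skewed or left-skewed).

mean − median = 89.5 − 80.8 = 8.7
mean > median ⇒ the longer tail is on the right ⇒ right-skewed (positively skewed).

right-skewed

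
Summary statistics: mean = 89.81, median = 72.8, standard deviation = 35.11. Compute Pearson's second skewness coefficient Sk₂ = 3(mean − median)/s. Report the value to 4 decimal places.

Sk₂ = 3(89.81 − 72.8) / 35.11 = 3 × 17.0100 / 35.11
    = 51.0300 / 35.11 ≈ 1.4534

1.4534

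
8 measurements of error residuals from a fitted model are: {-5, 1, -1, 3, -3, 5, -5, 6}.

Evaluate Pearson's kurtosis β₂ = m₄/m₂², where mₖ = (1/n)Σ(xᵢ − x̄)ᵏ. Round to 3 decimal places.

1.542

x̄ = 0.1250
Σ(xᵢ − x̄)² = 130.8750 ⇒ m₂ = 16.35938
Σ(xᵢ − x̄)⁴ = 3301.7754 ⇒ m₄ = 412.72192
m₂² = 267.62915
β₂ = m₄/m₂² = 412.72192 / 267.62915 ≈ 1.542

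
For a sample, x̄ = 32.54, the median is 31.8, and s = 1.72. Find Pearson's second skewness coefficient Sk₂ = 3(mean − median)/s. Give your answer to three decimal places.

Sk₂ = 3(32.54 − 31.8) / 1.72 = 3 × 0.7400 / 1.72
    = 2.2200 / 1.72 ≈ 1.291

1.291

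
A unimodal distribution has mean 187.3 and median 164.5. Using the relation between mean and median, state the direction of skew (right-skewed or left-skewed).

right-skewed

mean − median = 187.3 − 164.5 = 22.8
mean > median ⇒ the longer tail is on the right ⇒ right-skewed (positively skewed).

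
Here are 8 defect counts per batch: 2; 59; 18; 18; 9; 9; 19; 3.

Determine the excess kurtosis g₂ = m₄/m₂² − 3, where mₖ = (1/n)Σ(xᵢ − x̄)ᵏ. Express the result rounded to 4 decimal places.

1.7247

x̄ = 17.1250
Σ(xᵢ − x̄)² = 2318.8750 ⇒ m₂ = 289.85938
Σ(xᵢ − x̄)⁴ = 3175686.9004 ⇒ m₄ = 396960.86255
m₂² = 84018.45728
g₂ = m₄/m₂² − 3 = 4.72469 − 3 ≈ 1.7247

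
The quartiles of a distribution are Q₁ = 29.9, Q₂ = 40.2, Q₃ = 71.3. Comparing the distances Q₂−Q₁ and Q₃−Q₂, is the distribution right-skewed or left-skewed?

right-skewed

Q₂ − Q₁ = 10.3;  Q₃ − Q₂ = 31.1
Q₃ − Q₂ > Q₂ − Q₁ ⇒ the upper half is more spread out ⇒ right-skewed.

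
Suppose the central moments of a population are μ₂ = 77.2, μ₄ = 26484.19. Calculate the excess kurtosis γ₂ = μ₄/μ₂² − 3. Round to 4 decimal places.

μ₂² = 77.2² = 5959.84000
μ₄/μ₂² = 26484.19 / 5959.84000 = 4.44378
γ₂ = 4.44378 − 3 ≈ 1.4438

1.4438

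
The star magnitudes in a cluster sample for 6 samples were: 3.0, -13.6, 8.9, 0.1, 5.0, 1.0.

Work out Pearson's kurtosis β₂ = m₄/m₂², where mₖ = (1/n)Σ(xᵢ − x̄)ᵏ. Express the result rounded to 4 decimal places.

3.2205

x̄ = 0.7333
Σ(xᵢ − x̄)² = 295.9533 ⇒ m₂ = 49.32556
Σ(xᵢ − x̄)⁴ = 47013.5332 ⇒ m₄ = 7835.58886
m₂² = 2433.01043
β₂ = m₄/m₂² = 7835.58886 / 2433.01043 ≈ 3.2205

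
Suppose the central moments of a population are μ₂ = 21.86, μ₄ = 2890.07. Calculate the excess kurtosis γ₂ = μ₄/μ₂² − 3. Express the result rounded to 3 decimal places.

μ₂² = 21.86² = 477.85960
μ₄/μ₂² = 2890.07 / 477.85960 = 6.04795
γ₂ = 6.04795 − 3 ≈ 3.048

3.048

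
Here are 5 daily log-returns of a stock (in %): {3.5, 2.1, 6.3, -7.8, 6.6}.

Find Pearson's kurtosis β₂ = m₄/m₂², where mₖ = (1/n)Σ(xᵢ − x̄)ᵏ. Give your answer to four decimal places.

2.7524

x̄ = 2.1400
Σ(xᵢ − x̄)² = 137.8520 ⇒ m₂ = 27.57040
Σ(xᵢ − x̄)⁴ = 10460.7319 ⇒ m₄ = 2092.14639
m₂² = 760.12696
β₂ = m₄/m₂² = 2092.14639 / 760.12696 ≈ 2.7524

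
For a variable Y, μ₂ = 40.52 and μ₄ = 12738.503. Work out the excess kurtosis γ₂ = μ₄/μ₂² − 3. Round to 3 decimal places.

μ₂² = 40.52² = 1641.87040
μ₄/μ₂² = 12738.503 / 1641.87040 = 7.75853
γ₂ = 7.75853 − 3 ≈ 4.759

4.759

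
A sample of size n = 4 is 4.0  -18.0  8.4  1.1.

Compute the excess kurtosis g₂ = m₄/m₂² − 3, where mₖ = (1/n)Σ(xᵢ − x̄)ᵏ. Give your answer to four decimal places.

x̄ = -1.1250
Σ(xᵢ − x̄)² = 406.7075 ⇒ m₂ = 101.67688
Σ(xᵢ − x̄)⁴ = 90036.9920 ⇒ m₄ = 22509.24799
m₂² = 10338.18691
g₂ = m₄/m₂² − 3 = 2.17729 − 3 ≈ -0.8227

-0.8227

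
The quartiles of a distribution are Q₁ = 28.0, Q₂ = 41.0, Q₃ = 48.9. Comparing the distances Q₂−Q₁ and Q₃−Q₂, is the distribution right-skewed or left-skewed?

Q₂ − Q₁ = 13.0;  Q₃ − Q₂ = 7.9
Q₂ − Q₁ > Q₃ − Q₂ ⇒ the lower half is more spread out ⇒ left-skewed.

left-skewed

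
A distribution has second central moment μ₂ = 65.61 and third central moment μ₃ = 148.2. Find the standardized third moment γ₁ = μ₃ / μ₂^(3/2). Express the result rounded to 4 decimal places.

σ = √μ₂ = √65.61 = 8.10000
σ³ = μ₂^(3/2) = 531.44100
γ₁ = μ₃/σ³ = 148.2 / 531.44100 ≈ 0.2789

0.2789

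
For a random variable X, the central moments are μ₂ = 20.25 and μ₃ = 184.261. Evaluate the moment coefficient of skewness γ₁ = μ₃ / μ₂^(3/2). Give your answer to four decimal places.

2.0221

σ = √μ₂ = √20.25 = 4.50000
σ³ = μ₂^(3/2) = 91.12500
γ₁ = μ₃/σ³ = 184.261 / 91.12500 ≈ 2.0221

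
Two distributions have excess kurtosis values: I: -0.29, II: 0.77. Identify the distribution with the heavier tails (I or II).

Higher excess kurtosis ⇒ heavier tails relative to the normal distribution.
-0.29 vs 0.77: the larger is 0.77, so II has heavier tails. (II is leptokurtic — heavier-than-normal tails; the other is platykurtic.)

II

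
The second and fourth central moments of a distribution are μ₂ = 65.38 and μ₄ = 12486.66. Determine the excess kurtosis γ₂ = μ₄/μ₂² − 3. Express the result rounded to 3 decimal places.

μ₂² = 65.38² = 4274.54440
μ₄/μ₂² = 12486.66 / 4274.54440 = 2.92117
γ₂ = 2.92117 − 3 ≈ -0.079

-0.079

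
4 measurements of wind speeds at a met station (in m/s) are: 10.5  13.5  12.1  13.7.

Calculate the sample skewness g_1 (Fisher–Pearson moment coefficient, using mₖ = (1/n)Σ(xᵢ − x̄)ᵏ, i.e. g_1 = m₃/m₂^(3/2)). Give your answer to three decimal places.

-0.514

x̄ = (10.5 + 13.5 + 12.1 + 13.7) / 4 = 12.4500
deviations (xᵢ − x̄): -1.9500, 1.0500, -0.3500, 1.2500
Σ(xᵢ − x̄)² = 6.5900 ⇒ m₂ = 6.5900/4 = 1.64750
Σ(xᵢ − x̄)³ = -4.3470 ⇒ m₃ = -4.3470/4 = -1.08675
m₂^(3/2) = 1.64750^(1.5) = 2.11465
g_1 = m₃ / m₂^(3/2) = -1.08675 / 2.11465 ≈ -0.514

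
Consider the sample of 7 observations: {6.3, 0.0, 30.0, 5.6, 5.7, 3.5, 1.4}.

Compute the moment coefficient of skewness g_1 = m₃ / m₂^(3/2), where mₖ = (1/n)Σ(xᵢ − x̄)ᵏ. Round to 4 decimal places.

x̄ = (6.3 + 0.0 + 30.0 + 5.6 + 5.7 + 3.5 + 1.4) / 7 = 7.5000
deviations (xᵢ − x̄): -1.2000, -7.5000, 22.5000, -1.9000, -1.8000, -4.0000, -6.1000
Σ(xᵢ − x̄)² = 624.0000 ⇒ m₂ = 624.0000/7 = 89.14286
Σ(xᵢ − x̄)³ = 10663.3500 ⇒ m₃ = 10663.3500/7 = 1523.33571
m₂^(3/2) = 89.14286^(1.5) = 841.64670
g_1 = m₃ / m₂^(3/2) = 1523.33571 / 841.64670 ≈ 1.8099

1.8099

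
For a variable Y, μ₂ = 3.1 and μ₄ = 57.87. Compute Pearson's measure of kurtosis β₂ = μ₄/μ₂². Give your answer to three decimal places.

μ₂² = 3.1² = 9.61000
μ₄/μ₂² = 57.87 / 9.61000 = 6.02185
β₂ ≈ 6.022

6.022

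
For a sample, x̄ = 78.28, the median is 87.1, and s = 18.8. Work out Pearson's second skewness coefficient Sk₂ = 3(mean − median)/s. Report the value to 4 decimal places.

-1.4074

Sk₂ = 3(78.28 − 87.1) / 18.8 = 3 × -8.8200 / 18.8
    = -26.4600 / 18.8 ≈ -1.4074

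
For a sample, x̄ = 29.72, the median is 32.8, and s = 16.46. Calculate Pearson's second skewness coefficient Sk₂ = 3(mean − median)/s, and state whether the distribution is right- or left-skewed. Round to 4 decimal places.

Sk₂ = 3(29.72 − 32.8) / 16.46 = 3 × -3.0800 / 16.46
    = -9.2400 / 16.46 ≈ -0.5614
Sk₂ < 0 ⇒ mean < median ⇒ left-skewed (negative skew).

-0.5614, left-skewed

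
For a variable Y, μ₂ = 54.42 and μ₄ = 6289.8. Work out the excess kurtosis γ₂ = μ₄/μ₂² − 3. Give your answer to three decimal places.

μ₂² = 54.42² = 2961.53640
μ₄/μ₂² = 6289.8 / 2961.53640 = 2.12383
γ₂ = 2.12383 − 3 ≈ -0.876

-0.876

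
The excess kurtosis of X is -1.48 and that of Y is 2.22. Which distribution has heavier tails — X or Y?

Higher excess kurtosis ⇒ heavier tails relative to the normal distribution.
-1.48 vs 2.22: the larger is 2.22, so Y has heavier tails. (Y is leptokurtic — heavier-than-normal tails; the other is platykurtic.)

Y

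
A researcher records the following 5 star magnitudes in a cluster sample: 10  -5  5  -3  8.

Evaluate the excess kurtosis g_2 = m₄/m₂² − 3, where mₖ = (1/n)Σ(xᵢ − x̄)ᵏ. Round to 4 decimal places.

x̄ = 3.0000
Σ(xᵢ − x̄)² = 178.0000 ⇒ m₂ = 35.60000
Σ(xᵢ − x̄)⁴ = 8434.0000 ⇒ m₄ = 1686.80000
m₂² = 1267.36000
g_2 = m₄/m₂² − 3 = 1.33096 − 3 ≈ -1.6690

-1.6690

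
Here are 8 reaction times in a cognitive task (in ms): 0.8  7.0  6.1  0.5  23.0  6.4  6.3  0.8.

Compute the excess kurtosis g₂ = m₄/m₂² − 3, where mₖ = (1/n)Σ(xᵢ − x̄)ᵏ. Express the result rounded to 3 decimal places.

1.571

x̄ = 6.3625
Σ(xᵢ − x̄)² = 373.5387 ⇒ m₂ = 46.69234
Σ(xᵢ − x̄)⁴ = 79717.9194 ⇒ m₄ = 9964.73993
m₂² = 2180.17496
g₂ = m₄/m₂² − 3 = 4.57061 − 3 ≈ 1.571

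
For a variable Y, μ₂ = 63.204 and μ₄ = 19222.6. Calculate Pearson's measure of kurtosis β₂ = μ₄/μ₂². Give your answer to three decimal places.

4.812

μ₂² = 63.204² = 3994.74562
μ₄/μ₂² = 19222.6 / 3994.74562 = 4.81197
β₂ ≈ 4.812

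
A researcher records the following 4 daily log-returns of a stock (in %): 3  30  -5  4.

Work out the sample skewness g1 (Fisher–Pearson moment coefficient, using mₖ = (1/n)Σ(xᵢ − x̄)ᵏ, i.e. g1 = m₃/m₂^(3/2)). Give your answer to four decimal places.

0.9038

x̄ = (3 + 30 - 5 + 4) / 4 = 8.0000
deviations (xᵢ − x̄): -5.0000, 22.0000, -13.0000, -4.0000
Σ(xᵢ − x̄)² = 694.0000 ⇒ m₂ = 694.0000/4 = 173.50000
Σ(xᵢ − x̄)³ = 8262.0000 ⇒ m₃ = 8262.0000/4 = 2065.50000
m₂^(3/2) = 173.50000^(1.5) = 2285.33157
g1 = m₃ / m₂^(3/2) = 2065.50000 / 2285.33157 ≈ 0.9038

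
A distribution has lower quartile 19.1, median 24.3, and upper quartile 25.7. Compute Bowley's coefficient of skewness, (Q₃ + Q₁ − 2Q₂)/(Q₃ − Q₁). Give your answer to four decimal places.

numerator: Q₃ + Q₁ − 2Q₂ = 25.7 + 19.1 − 2×24.3 = -3.8000
denominator: Q₃ − Q₁ = 25.7 − 19.1 = 6.6000
Bowley skewness = -3.8000 / 6.6000 ≈ -0.5758

-0.5758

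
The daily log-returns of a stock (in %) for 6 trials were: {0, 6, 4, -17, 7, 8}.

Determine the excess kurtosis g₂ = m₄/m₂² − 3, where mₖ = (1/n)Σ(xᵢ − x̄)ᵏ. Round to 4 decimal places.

x̄ = 1.3333
Σ(xᵢ − x̄)² = 443.3333 ⇒ m₂ = 73.88889
Σ(xᵢ − x̄)⁴ = 116505.1111 ⇒ m₄ = 19417.51852
m₂² = 5459.56790
g₂ = m₄/m₂² − 3 = 3.55660 − 3 ≈ 0.5566

0.5566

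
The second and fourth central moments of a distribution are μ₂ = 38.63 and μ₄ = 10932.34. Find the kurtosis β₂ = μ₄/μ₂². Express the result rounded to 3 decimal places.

7.326

μ₂² = 38.63² = 1492.27690
μ₄/μ₂² = 10932.34 / 1492.27690 = 7.32595
β₂ ≈ 7.326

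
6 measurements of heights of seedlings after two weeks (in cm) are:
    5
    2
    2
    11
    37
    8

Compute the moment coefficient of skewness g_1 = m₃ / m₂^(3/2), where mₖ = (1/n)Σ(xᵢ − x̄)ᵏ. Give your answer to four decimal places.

1.5236

x̄ = (5 + 2 + 2 + 11 + 37 + 8) / 6 = 10.8333
deviations (xᵢ − x̄): -5.8333, -8.8333, -8.8333, 0.1667, 26.1667, -2.8333
Σ(xᵢ − x̄)² = 882.8333 ⇒ m₂ = 882.8333/6 = 147.13889
Σ(xᵢ − x̄)³ = 16316.4444 ⇒ m₃ = 16316.4444/6 = 2719.40741
m₂^(3/2) = 147.13889^(1.5) = 1784.80678
g_1 = m₃ / m₂^(3/2) = 2719.40741 / 1784.80678 ≈ 1.5236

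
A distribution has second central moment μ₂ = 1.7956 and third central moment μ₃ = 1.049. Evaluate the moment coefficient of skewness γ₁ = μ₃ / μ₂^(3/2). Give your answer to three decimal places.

0.436

σ = √μ₂ = √1.7956 = 1.34000
σ³ = μ₂^(3/2) = 2.40610
γ₁ = μ₃/σ³ = 1.049 / 2.40610 ≈ 0.436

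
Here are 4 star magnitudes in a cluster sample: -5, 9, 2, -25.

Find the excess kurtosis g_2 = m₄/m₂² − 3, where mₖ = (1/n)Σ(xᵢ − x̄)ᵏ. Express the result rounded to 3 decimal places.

x̄ = -4.7500
Σ(xᵢ − x̄)² = 644.7500 ⇒ m₂ = 161.18750
Σ(xᵢ − x̄)⁴ = 205971.8281 ⇒ m₄ = 51492.95703
m₂² = 25981.41016
g_2 = m₄/m₂² − 3 = 1.98192 − 3 ≈ -1.018

-1.018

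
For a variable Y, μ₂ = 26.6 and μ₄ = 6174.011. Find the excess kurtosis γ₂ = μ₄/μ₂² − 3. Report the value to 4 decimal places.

μ₂² = 26.6² = 707.56000
μ₄/μ₂² = 6174.011 / 707.56000 = 8.72578
γ₂ = 8.72578 − 3 ≈ 5.7258

5.7258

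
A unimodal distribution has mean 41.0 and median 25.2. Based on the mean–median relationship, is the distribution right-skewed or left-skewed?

right-skewed

mean − median = 41.0 − 25.2 = 15.8
mean > median ⇒ the longer tail is on the right ⇒ right-skewed (positively skewed).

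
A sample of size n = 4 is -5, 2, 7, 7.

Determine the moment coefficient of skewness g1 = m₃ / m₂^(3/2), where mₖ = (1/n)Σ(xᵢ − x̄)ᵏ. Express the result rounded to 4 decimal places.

x̄ = (-5 + 2 + 7 + 7) / 4 = 2.7500
deviations (xᵢ − x̄): -7.7500, -0.7500, 4.2500, 4.2500
Σ(xᵢ − x̄)² = 96.7500 ⇒ m₂ = 96.7500/4 = 24.18750
Σ(xᵢ − x̄)³ = -312.3750 ⇒ m₃ = -312.3750/4 = -78.09375
m₂^(3/2) = 24.18750^(1.5) = 118.95603
g1 = m₃ / m₂^(3/2) = -78.09375 / 118.95603 ≈ -0.6565

-0.6565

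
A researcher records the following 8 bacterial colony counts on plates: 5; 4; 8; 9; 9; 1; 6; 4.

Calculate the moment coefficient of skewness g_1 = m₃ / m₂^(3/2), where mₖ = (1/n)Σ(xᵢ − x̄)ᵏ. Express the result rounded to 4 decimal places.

x̄ = (5 + 4 + 8 + 9 + 9 + 1 + 6 + 4) / 8 = 5.7500
deviations (xᵢ − x̄): -0.7500, -1.7500, 2.2500, 3.2500, 3.2500, -4.7500, 0.2500, -1.7500
Σ(xᵢ − x̄)² = 55.5000 ⇒ m₂ = 55.5000/8 = 6.93750
Σ(xᵢ − x̄)³ = -38.2500 ⇒ m₃ = -38.2500/8 = -4.78125
m₂^(3/2) = 6.93750^(1.5) = 18.27277
g_1 = m₃ / m₂^(3/2) = -4.78125 / 18.27277 ≈ -0.2617

-0.2617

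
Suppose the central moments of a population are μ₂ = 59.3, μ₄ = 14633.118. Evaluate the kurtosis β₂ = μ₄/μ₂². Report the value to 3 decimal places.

μ₂² = 59.3² = 3516.49000
μ₄/μ₂² = 14633.118 / 3516.49000 = 4.16129
β₂ ≈ 4.161

4.161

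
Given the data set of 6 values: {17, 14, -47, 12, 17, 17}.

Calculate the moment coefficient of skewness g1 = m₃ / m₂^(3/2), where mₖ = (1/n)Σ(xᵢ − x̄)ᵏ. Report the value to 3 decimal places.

-1.763

x̄ = (17 + 14 - 47 + 12 + 17 + 17) / 6 = 5.0000
deviations (xᵢ − x̄): 12.0000, 9.0000, -52.0000, 7.0000, 12.0000, 12.0000
Σ(xᵢ − x̄)² = 3266.0000 ⇒ m₂ = 3266.0000/6 = 544.33333
Σ(xᵢ − x̄)³ = -134352.0000 ⇒ m₃ = -134352.0000/6 = -22392.00000
m₂^(3/2) = 544.33333^(1.5) = 12699.81501
g1 = m₃ / m₂^(3/2) = -22392.00000 / 12699.81501 ≈ -1.763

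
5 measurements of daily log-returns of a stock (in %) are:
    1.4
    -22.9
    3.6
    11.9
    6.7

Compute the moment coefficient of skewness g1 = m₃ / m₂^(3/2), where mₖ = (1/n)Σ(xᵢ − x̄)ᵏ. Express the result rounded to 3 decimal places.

-1.176

x̄ = (1.4 - 22.9 + 3.6 + 11.9 + 6.7) / 5 = 0.1400
deviations (xᵢ − x̄): 1.2600, -23.0400, 3.4600, 11.7600, 6.5600
Σ(xᵢ − x̄)² = 725.7320 ⇒ m₂ = 725.7320/5 = 145.14640
Σ(xᵢ − x̄)³ = -10278.4882 ⇒ m₃ = -10278.4882/5 = -2055.69763
m₂^(3/2) = 145.14640^(1.5) = 1748.67622
g1 = m₃ / m₂^(3/2) = -2055.69763 / 1748.67622 ≈ -1.176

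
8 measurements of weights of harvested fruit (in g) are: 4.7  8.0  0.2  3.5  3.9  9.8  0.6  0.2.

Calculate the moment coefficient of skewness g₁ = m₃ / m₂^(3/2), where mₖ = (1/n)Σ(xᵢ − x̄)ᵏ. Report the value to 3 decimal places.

0.484

x̄ = (4.7 + 8.0 + 0.2 + 3.5 + 3.9 + 9.8 + 0.6 + 0.2) / 8 = 3.8625
deviations (xᵢ − x̄): 0.8375, 4.1375, -3.6625, -0.3625, 0.0375, 5.9375, -3.2625, -3.6625
Σ(xᵢ − x̄)² = 90.6787 ⇒ m₂ = 90.6787/8 = 11.33484
Σ(xᵢ − x̄)³ = 147.7068 ⇒ m₃ = 147.7068/8 = 18.46335
m₂^(3/2) = 11.33484^(1.5) = 38.16131
g₁ = m₃ / m₂^(3/2) = 18.46335 / 38.16131 ≈ 0.484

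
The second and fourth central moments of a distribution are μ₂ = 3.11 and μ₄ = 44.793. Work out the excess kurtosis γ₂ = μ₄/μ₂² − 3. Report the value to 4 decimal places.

μ₂² = 3.11² = 9.67210
μ₄/μ₂² = 44.793 / 9.67210 = 4.63116
γ₂ = 4.63116 − 3 ≈ 1.6312

1.6312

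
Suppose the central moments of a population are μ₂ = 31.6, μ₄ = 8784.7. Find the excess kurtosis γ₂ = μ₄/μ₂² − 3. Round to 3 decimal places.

5.797

μ₂² = 31.6² = 998.56000
μ₄/μ₂² = 8784.7 / 998.56000 = 8.79737
γ₂ = 8.79737 − 3 ≈ 5.797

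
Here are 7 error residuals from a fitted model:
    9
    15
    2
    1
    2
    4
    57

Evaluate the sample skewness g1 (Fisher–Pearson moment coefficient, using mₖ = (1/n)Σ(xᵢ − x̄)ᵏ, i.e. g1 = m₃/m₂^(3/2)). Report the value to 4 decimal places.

1.7980

x̄ = (9 + 15 + 2 + 1 + 2 + 4 + 57) / 7 = 12.8571
deviations (xᵢ − x̄): -3.8571, 2.1429, -10.8571, -11.8571, -10.8571, -8.8571, 44.1429
Σ(xᵢ − x̄)² = 2422.8571 ⇒ m₂ = 2422.8571/7 = 346.12245
Σ(xᵢ − x̄)³ = 81047.3878 ⇒ m₃ = 81047.3878/7 = 11578.19825
m₂^(3/2) = 346.12245^(1.5) = 6439.38886
g1 = m₃ / m₂^(3/2) = 11578.19825 / 6439.38886 ≈ 1.7980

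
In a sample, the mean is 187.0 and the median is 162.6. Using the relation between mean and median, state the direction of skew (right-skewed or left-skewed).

right-skewed

mean − median = 187.0 − 162.6 = 24.4
mean > median ⇒ the longer tail is on the right ⇒ right-skewed (positively skewed).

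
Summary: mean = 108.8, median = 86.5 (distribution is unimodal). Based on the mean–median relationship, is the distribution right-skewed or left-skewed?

mean − median = 108.8 − 86.5 = 22.3
mean > median ⇒ the longer tail is on the right ⇒ right-skewed (positively skewed).

right-skewed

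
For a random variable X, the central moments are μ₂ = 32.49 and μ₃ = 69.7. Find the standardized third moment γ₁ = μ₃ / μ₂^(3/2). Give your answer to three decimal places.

σ = √μ₂ = √32.49 = 5.70000
σ³ = μ₂^(3/2) = 185.19300
γ₁ = μ₃/σ³ = 69.7 / 185.19300 ≈ 0.376

0.376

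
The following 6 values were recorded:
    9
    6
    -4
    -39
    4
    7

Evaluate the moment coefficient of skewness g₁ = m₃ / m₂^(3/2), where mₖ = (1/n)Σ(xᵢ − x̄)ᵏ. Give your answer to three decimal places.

x̄ = (9 + 6 - 4 - 39 + 4 + 7) / 6 = -2.8333
deviations (xᵢ − x̄): 11.8333, 8.8333, -1.1667, -36.1667, 6.8333, 9.8333
Σ(xᵢ − x̄)² = 1670.8333 ⇒ m₂ = 1670.8333/6 = 278.47222
Σ(xᵢ − x̄)³ = -43692.4444 ⇒ m₃ = -43692.4444/6 = -7282.07407
m₂^(3/2) = 278.47222^(1.5) = 4647.00159
g₁ = m₃ / m₂^(3/2) = -7282.07407 / 4647.00159 ≈ -1.567

-1.567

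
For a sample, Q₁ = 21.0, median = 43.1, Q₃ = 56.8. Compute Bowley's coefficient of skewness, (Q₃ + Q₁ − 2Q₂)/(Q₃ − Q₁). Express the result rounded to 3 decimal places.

numerator: Q₃ + Q₁ − 2Q₂ = 56.8 + 21.0 − 2×43.1 = -8.4000
denominator: Q₃ − Q₁ = 56.8 − 21.0 = 35.8000
Bowley skewness = -8.4000 / 35.8000 ≈ -0.235

-0.235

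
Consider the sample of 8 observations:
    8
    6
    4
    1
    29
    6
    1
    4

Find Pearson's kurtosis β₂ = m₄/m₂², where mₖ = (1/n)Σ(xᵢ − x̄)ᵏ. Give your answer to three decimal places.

x̄ = 7.3750
Σ(xᵢ − x̄)² = 575.8750 ⇒ m₂ = 71.98438
Σ(xᵢ − x̄)⁴ = 222257.8691 ⇒ m₄ = 27782.23364
m₂² = 5181.75024
β₂ = m₄/m₂² = 27782.23364 / 5181.75024 ≈ 5.362

5.362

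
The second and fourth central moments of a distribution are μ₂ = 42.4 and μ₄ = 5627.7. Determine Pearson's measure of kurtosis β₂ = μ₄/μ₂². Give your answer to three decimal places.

3.130

μ₂² = 42.4² = 1797.76000
μ₄/μ₂² = 5627.7 / 1797.76000 = 3.13040
β₂ ≈ 3.130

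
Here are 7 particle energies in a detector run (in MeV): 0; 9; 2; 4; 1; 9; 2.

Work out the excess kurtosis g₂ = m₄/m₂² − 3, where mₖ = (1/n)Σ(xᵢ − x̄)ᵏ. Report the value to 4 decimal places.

x̄ = 3.8571
Σ(xᵢ − x̄)² = 82.8571 ⇒ m₂ = 11.83673
Σ(xᵢ − x̄)⁴ = 1710.8688 ⇒ m₄ = 244.40983
m₂² = 140.10829
g₂ = m₄/m₂² − 3 = 1.74444 − 3 ≈ -1.2556

-1.2556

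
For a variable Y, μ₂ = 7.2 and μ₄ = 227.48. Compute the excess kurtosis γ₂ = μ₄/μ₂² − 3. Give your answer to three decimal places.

μ₂² = 7.2² = 51.84000
μ₄/μ₂² = 227.48 / 51.84000 = 4.38812
γ₂ = 4.38812 − 3 ≈ 1.388

1.388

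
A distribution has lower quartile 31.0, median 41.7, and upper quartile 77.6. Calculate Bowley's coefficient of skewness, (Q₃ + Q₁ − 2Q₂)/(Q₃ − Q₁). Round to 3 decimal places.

0.541

numerator: Q₃ + Q₁ − 2Q₂ = 77.6 + 31.0 − 2×41.7 = 25.2000
denominator: Q₃ − Q₁ = 77.6 − 31.0 = 46.6000
Bowley skewness = 25.2000 / 46.6000 ≈ 0.541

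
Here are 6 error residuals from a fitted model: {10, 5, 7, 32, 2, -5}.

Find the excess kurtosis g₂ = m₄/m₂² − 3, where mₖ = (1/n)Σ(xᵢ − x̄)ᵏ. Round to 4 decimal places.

x̄ = 8.5000
Σ(xᵢ − x̄)² = 793.5000 ⇒ m₂ = 132.25000
Σ(xᵢ − x̄)⁴ = 340140.3750 ⇒ m₄ = 56690.06250
m₂² = 17490.06250
g₂ = m₄/m₂² − 3 = 3.24127 − 3 ≈ 0.2413

0.2413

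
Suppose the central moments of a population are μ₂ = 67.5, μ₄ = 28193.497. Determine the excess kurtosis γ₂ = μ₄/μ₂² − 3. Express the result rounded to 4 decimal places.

3.1879

μ₂² = 67.5² = 4556.25000
μ₄/μ₂² = 28193.497 / 4556.25000 = 6.18787
γ₂ = 6.18787 − 3 ≈ 3.1879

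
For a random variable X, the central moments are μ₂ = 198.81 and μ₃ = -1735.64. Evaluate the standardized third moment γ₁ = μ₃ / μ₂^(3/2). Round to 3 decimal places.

-0.619

σ = √μ₂ = √198.81 = 14.10000
σ³ = μ₂^(3/2) = 2803.22100
γ₁ = μ₃/σ³ = -1735.64 / 2803.22100 ≈ -0.619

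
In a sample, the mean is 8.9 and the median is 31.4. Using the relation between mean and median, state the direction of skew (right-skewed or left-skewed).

mean − median = 8.9 − 31.4 = -22.5
mean < median ⇒ the longer tail is on the left ⇒ left-skewed (negatively skewed).

left-skewed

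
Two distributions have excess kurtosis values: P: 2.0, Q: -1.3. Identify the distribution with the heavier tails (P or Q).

P

Higher excess kurtosis ⇒ heavier tails relative to the normal distribution.
2.0 vs -1.3: the larger is 2.0, so P has heavier tails. (P is leptokurtic — heavier-than-normal tails; the other is platykurtic.)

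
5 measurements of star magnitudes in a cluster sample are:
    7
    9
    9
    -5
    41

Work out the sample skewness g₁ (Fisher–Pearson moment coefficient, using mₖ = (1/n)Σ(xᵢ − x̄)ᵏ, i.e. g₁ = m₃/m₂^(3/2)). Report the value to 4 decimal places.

x̄ = (7 + 9 + 9 - 5 + 41) / 5 = 12.2000
deviations (xᵢ − x̄): -5.2000, -3.2000, -3.2000, -17.2000, 28.8000
Σ(xᵢ − x̄)² = 1172.8000 ⇒ m₂ = 1172.8000/5 = 234.56000
Σ(xᵢ − x̄)³ = 18593.2800 ⇒ m₃ = 18593.2800/5 = 3718.65600
m₂^(3/2) = 234.56000^(1.5) = 3592.36891
g₁ = m₃ / m₂^(3/2) = 3718.65600 / 3592.36891 ≈ 1.0352

1.0352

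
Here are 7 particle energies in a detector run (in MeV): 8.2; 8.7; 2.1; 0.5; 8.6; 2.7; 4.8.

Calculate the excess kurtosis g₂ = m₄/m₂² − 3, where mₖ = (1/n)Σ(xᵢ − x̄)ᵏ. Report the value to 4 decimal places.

-1.6447

x̄ = 5.0857
Σ(xᵢ − x̄)² = 70.8286 ⇒ m₂ = 10.11837
Σ(xᵢ − x̄)⁴ = 971.3162 ⇒ m₄ = 138.75946
m₂² = 102.38136
g₂ = m₄/m₂² − 3 = 1.35532 − 3 ≈ -1.6447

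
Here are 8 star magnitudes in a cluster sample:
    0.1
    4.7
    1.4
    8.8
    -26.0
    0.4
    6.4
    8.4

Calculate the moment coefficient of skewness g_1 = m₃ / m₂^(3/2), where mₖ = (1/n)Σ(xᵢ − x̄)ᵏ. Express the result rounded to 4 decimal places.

-1.8557

x̄ = (0.1 + 4.7 + 1.4 + 8.8 - 26.0 + 0.4 + 6.4 + 8.4) / 8 = 0.5250
deviations (xᵢ − x̄): -0.4250, 4.1750, 0.8750, 8.2750, -26.5250, -0.1250, 5.8750, 7.8750
Σ(xᵢ − x̄)² = 886.9750 ⇒ m₂ = 886.9750/8 = 110.87187
Σ(xᵢ − x̄)³ = -17331.1913 ⇒ m₃ = -17331.1913/8 = -2166.39891
m₂^(3/2) = 110.87187^(1.5) = 1167.43333
g_1 = m₃ / m₂^(3/2) = -2166.39891 / 1167.43333 ≈ -1.8557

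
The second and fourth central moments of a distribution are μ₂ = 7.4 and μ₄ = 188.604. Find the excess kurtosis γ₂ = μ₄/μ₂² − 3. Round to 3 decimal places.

μ₂² = 7.4² = 54.76000
μ₄/μ₂² = 188.604 / 54.76000 = 3.44419
γ₂ = 3.44419 − 3 ≈ 0.444

0.444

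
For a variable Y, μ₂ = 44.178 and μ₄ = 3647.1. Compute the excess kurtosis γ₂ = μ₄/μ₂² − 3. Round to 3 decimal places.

-1.131

μ₂² = 44.178² = 1951.69568
μ₄/μ₂² = 3647.1 / 1951.69568 = 1.86868
γ₂ = 1.86868 − 3 ≈ -1.131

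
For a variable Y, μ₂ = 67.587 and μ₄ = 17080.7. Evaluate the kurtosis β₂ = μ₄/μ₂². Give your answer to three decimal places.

3.739

μ₂² = 67.587² = 4568.00257
μ₄/μ₂² = 17080.7 / 4568.00257 = 3.73921
β₂ ≈ 3.739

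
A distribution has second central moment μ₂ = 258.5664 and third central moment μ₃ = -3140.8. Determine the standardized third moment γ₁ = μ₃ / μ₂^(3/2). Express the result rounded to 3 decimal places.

σ = √μ₂ = √258.5664 = 16.08000
σ³ = μ₂^(3/2) = 4157.74771
γ₁ = μ₃/σ³ = -3140.8 / 4157.74771 ≈ -0.755

-0.755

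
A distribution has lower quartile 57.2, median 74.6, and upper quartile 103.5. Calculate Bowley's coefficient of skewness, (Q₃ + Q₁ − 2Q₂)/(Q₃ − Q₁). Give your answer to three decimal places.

numerator: Q₃ + Q₁ − 2Q₂ = 103.5 + 57.2 − 2×74.6 = 11.5000
denominator: Q₃ − Q₁ = 103.5 − 57.2 = 46.3000
Bowley skewness = 11.5000 / 46.3000 ≈ 0.248

0.248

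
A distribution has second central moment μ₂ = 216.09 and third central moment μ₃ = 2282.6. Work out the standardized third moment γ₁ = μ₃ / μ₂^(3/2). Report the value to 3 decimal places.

0.719

σ = √μ₂ = √216.09 = 14.70000
σ³ = μ₂^(3/2) = 3176.52300
γ₁ = μ₃/σ³ = 2282.6 / 3176.52300 ≈ 0.719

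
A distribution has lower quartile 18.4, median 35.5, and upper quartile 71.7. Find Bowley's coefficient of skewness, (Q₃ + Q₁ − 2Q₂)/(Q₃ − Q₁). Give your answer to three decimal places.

numerator: Q₃ + Q₁ − 2Q₂ = 71.7 + 18.4 − 2×35.5 = 19.1000
denominator: Q₃ − Q₁ = 71.7 − 18.4 = 53.3000
Bowley skewness = 19.1000 / 53.3000 ≈ 0.358

0.358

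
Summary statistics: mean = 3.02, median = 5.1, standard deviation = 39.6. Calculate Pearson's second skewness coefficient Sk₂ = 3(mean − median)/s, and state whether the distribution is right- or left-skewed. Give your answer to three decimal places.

-0.158, left-skewed

Sk₂ = 3(3.02 − 5.1) / 39.6 = 3 × -2.0800 / 39.6
    = -6.2400 / 39.6 ≈ -0.158
Sk₂ < 0 ⇒ mean < median ⇒ left-skewed (negative skew).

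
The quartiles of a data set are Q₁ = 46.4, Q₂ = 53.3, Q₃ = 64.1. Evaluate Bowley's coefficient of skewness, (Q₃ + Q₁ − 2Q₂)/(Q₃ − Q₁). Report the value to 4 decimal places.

0.2203

numerator: Q₃ + Q₁ − 2Q₂ = 64.1 + 46.4 − 2×53.3 = 3.9000
denominator: Q₃ − Q₁ = 64.1 − 46.4 = 17.7000
Bowley skewness = 3.9000 / 17.7000 ≈ 0.2203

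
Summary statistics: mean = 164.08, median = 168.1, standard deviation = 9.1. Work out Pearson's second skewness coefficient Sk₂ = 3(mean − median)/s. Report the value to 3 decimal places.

-1.325

Sk₂ = 3(164.08 − 168.1) / 9.1 = 3 × -4.0200 / 9.1
    = -12.0600 / 9.1 ≈ -1.325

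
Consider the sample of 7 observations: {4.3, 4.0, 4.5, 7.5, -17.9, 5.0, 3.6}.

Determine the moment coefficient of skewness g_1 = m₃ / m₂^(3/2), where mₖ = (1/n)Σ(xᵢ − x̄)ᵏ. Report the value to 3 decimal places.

x̄ = (4.3 + 4.0 + 4.5 + 7.5 - 17.9 + 5.0 + 3.6) / 7 = 1.5714
deviations (xᵢ − x̄): 2.7286, 2.4286, 2.9286, 5.9286, -19.4714, 3.4286, 2.0286
Σ(xᵢ − x̄)² = 452.0743 ⇒ m₂ = 452.0743/7 = 64.58204
Σ(xᵢ − x̄)³ = -7065.5466 ⇒ m₃ = -7065.5466/7 = -1009.36380
m₂^(3/2) = 64.58204^(1.5) = 519.00035
g_1 = m₃ / m₂^(3/2) = -1009.36380 / 519.00035 ≈ -1.945

-1.945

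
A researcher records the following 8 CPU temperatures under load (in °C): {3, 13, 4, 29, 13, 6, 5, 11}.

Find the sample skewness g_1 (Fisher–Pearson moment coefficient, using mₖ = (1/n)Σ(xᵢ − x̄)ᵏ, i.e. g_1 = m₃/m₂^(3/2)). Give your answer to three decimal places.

1.352

x̄ = (3 + 13 + 4 + 29 + 13 + 6 + 5 + 11) / 8 = 10.5000
deviations (xᵢ − x̄): -7.5000, 2.5000, -6.5000, 18.5000, 2.5000, -4.5000, -5.5000, 0.5000
Σ(xᵢ − x̄)² = 504.0000 ⇒ m₂ = 504.0000/8 = 63.00000
Σ(xᵢ − x̄)³ = 5409.0000 ⇒ m₃ = 5409.0000/8 = 676.12500
m₂^(3/2) = 63.00000^(1.5) = 500.04700
g_1 = m₃ / m₂^(3/2) = 676.12500 / 500.04700 ≈ 1.352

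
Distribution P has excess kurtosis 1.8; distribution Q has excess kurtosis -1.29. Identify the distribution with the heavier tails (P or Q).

Higher excess kurtosis ⇒ heavier tails relative to the normal distribution.
1.8 vs -1.29: the larger is 1.8, so P has heavier tails. (P is leptokurtic — heavier-than-normal tails; the other is platykurtic.)

P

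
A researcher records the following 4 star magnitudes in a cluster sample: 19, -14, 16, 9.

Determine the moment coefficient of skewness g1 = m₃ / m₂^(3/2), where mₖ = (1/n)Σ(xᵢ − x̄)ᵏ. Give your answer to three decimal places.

x̄ = (19 - 14 + 16 + 9) / 4 = 7.5000
deviations (xᵢ − x̄): 11.5000, -21.5000, 8.5000, 1.5000
Σ(xᵢ − x̄)² = 669.0000 ⇒ m₂ = 669.0000/4 = 167.25000
Σ(xᵢ − x̄)³ = -7800.0000 ⇒ m₃ = -7800.0000/4 = -1950.00000
m₂^(3/2) = 167.25000^(1.5) = 2162.96349
g1 = m₃ / m₂^(3/2) = -1950.00000 / 2162.96349 ≈ -0.902

-0.902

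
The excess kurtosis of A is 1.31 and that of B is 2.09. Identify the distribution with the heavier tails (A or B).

Higher excess kurtosis ⇒ heavier tails relative to the normal distribution.
1.31 vs 2.09: the larger is 2.09, so B has heavier tails.

B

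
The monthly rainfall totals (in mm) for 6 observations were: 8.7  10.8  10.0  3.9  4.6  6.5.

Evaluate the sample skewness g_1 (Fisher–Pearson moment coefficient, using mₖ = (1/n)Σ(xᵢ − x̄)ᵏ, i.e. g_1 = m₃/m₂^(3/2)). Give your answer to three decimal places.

x̄ = (8.7 + 10.8 + 10.0 + 3.9 + 4.6 + 6.5) / 6 = 7.4167
deviations (xᵢ − x̄): 1.2833, 3.3833, 2.5833, -3.5167, -2.8167, -0.9167
Σ(xᵢ − x̄)² = 40.9083 ⇒ m₂ = 40.9083/6 = 6.81806
Σ(xᵢ − x̄)³ = -8.5244 ⇒ m₃ = -8.5244/6 = -1.42074
m₂^(3/2) = 6.81806^(1.5) = 17.80290
g_1 = m₃ / m₂^(3/2) = -1.42074 / 17.80290 ≈ -0.080

-0.080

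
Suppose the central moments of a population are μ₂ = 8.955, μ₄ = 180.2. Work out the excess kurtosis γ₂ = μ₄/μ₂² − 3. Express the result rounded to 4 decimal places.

μ₂² = 8.955² = 80.19203
μ₄/μ₂² = 180.2 / 80.19203 = 2.24711
γ₂ = 2.24711 − 3 ≈ -0.7529

-0.7529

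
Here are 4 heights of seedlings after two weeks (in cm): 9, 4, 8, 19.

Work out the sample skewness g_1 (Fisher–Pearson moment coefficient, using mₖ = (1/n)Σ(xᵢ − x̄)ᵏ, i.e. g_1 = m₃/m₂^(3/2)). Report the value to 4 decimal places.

x̄ = (9 + 4 + 8 + 19) / 4 = 10.0000
deviations (xᵢ − x̄): -1.0000, -6.0000, -2.0000, 9.0000
Σ(xᵢ − x̄)² = 122.0000 ⇒ m₂ = 122.0000/4 = 30.50000
Σ(xᵢ − x̄)³ = 504.0000 ⇒ m₃ = 504.0000/4 = 126.00000
m₂^(3/2) = 30.50000^(1.5) = 168.44176
g_1 = m₃ / m₂^(3/2) = 126.00000 / 168.44176 ≈ 0.7480

0.7480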